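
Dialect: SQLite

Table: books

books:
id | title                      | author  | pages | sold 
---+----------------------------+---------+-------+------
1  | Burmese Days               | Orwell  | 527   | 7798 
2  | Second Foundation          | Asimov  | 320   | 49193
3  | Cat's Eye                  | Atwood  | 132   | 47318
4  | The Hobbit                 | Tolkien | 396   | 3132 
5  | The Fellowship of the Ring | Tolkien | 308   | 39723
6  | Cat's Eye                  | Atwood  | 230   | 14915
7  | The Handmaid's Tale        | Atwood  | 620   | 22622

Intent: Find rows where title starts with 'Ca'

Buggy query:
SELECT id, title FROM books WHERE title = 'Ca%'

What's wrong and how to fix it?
Bug: '=' compares the literal string including the % character; pattern matching needs LIKE

Fix: Use LIKE for wildcard pattern matching

Corrected query:
SELECT id, title FROM books WHERE title LIKE 'Ca%'

Result:
id | title    
---+----------
3  | Cat's Eye
6  | Cat's Eye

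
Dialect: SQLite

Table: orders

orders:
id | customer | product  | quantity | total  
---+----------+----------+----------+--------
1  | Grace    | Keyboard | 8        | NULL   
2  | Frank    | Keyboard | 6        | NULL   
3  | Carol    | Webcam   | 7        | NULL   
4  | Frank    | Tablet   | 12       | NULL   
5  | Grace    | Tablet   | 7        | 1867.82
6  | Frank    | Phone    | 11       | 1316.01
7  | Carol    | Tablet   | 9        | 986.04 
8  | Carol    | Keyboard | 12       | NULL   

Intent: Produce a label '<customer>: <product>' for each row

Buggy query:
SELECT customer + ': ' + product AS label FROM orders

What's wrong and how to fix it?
Bug: SQLite uses || for string concatenation; + coerces text to numbers (yielding 0)

Fix: Replace + with || to concatenate text

Corrected query:
SELECT customer || ': ' || product AS label FROM orders

Result:
label          
---------------
Grace: Keyboard
Frank: Keyboard
Carol: Webcam  
Frank: Tablet  
Grace: Tablet  
Frank: Phone   
Carol: Tablet  
Carol: Keyboard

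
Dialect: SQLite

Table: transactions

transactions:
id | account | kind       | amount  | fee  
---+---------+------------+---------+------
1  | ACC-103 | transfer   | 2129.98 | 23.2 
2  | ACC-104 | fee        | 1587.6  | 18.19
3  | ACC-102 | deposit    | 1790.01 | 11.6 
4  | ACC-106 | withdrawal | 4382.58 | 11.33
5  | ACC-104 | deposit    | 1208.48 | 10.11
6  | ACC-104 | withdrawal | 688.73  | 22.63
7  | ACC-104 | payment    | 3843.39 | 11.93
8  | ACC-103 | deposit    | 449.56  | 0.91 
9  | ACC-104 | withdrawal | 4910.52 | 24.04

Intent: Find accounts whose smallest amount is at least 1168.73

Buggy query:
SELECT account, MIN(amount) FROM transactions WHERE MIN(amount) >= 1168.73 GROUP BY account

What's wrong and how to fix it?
Bug: MIN() in WHERE is a misuse of aggregate

Fix: Replace WHERE with HAVING after the GROUP BY

Corrected query:
SELECT account, MIN(amount) FROM transactions GROUP BY account HAVING MIN(amount) >= 1168.73

Result:
account | MIN(amount)
--------+------------
ACC-102 | 1790.01    
ACC-106 | 4382.58    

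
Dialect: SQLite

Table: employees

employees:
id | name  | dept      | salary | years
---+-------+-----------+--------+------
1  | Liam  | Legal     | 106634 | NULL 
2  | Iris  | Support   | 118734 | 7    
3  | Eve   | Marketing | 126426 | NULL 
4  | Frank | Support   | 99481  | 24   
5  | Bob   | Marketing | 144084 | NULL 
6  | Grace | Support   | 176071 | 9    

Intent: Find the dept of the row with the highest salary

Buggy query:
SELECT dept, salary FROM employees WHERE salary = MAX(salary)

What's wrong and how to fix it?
Bug: MAX(salary) is an aggregate and cannot be used directly in WHERE

Fix: Use a subquery: WHERE salary = (SELECT MAX(salary) FROM employees)

Corrected query:
SELECT dept, salary FROM employees WHERE salary = (SELECT MAX(salary) FROM employees)

Result:
dept    | salary
--------+-------
Support | 176071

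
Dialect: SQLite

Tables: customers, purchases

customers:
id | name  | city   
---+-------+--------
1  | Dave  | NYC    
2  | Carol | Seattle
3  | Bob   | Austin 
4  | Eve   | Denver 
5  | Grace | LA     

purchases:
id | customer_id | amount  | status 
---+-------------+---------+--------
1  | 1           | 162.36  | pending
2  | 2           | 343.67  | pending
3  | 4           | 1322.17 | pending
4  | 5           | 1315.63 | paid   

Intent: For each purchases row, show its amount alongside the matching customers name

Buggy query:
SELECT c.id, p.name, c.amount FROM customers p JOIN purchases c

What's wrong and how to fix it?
Bug: JOIN with no ON clause produces a cartesian product; every purchases row pairs with every customers row

Fix: Add ON c.customer_id = p.id to the JOIN

Corrected query:
SELECT c.id, p.name, c.amount FROM customers p JOIN purchases c ON c.customer_id = p.id

Result:
id | name  | amount 
---+-------+--------
1  | Dave  | 162.36 
2  | Carol | 343.67 
3  | Eve   | 1322.17
4  | Grace | 1315.63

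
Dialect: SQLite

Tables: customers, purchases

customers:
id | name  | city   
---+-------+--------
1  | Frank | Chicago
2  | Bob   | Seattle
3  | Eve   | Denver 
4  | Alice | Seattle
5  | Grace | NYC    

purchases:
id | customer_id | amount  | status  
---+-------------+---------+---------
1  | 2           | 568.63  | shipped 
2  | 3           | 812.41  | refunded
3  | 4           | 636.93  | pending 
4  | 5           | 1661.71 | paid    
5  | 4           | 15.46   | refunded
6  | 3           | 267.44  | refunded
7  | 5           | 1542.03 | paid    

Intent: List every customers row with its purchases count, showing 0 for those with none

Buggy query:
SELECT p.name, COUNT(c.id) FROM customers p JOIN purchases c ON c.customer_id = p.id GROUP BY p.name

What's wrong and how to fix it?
Bug: An inner join excludes parents with zero children

Fix: Switch to LEFT JOIN to retain unmatched parent rows

Corrected query:
SELECT p.name, COUNT(c.id) FROM customers p LEFT JOIN purchases c ON c.customer_id = p.id GROUP BY p.name

Result:
name  | COUNT(c.id)
------+------------
Alice | 2          
Bob   | 1          
Eve   | 2          
Frank | 0          
Grace | 2          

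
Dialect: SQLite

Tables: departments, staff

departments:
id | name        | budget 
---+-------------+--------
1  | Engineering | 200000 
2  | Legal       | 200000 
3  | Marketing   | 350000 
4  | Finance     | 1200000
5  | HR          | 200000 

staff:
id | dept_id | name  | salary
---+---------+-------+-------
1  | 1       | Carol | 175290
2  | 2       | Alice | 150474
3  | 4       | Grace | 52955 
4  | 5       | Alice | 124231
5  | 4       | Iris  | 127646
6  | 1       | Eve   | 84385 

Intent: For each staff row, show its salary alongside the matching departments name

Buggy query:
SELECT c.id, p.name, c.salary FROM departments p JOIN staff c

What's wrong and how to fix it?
Bug: JOIN with no ON clause produces a cartesian product; every staff row pairs with every departments row

Fix: Add ON c.dept_id = p.id to the JOIN

Corrected query:
SELECT c.id, p.name, c.salary FROM departments p JOIN staff c ON c.dept_id = p.id

Result:
id | name        | salary
---+-------------+-------
1  | Engineering | 175290
2  | Legal       | 150474
3  | Finance     | 52955 
4  | HR          | 124231
5  | Finance     | 127646
6  | Engineering | 84385 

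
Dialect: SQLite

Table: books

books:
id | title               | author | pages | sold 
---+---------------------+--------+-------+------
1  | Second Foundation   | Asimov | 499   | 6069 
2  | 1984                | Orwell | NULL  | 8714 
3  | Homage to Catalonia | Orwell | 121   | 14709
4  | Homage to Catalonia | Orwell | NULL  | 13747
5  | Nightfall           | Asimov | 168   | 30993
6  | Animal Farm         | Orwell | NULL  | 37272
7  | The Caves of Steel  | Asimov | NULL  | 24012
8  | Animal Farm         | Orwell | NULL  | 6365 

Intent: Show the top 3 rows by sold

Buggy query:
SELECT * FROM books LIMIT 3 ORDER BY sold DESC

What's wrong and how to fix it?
Bug: LIMIT must come after ORDER BY

Fix: Swap the clauses: ORDER BY first, then LIMIT

Corrected query:
SELECT * FROM books ORDER BY sold DESC LIMIT 3

Result:
id | title              | author | pages | sold 
---+--------------------+--------+-------+------
6  | Animal Farm        | Orwell | NULL  | 37272
5  | Nightfall          | Asimov | 168   | 30993
7  | The Caves of Steel | Asimov | NULL  | 24012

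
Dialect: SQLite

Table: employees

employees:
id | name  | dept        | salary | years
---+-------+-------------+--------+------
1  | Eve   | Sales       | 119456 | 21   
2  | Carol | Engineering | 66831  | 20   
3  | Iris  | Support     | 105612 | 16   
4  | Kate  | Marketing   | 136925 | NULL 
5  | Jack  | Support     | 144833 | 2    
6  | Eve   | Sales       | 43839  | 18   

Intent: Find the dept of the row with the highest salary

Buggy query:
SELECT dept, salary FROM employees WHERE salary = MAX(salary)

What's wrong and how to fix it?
Bug: WHERE is evaluated per row; an aggregate over the whole table isn't defined there

Fix: Use a subquery: WHERE salary = (SELECT MAX(salary) FROM employees)

Corrected query:
SELECT dept, salary FROM employees WHERE salary = (SELECT MAX(salary) FROM employees)

Result:
dept    | salary
--------+-------
Support | 144833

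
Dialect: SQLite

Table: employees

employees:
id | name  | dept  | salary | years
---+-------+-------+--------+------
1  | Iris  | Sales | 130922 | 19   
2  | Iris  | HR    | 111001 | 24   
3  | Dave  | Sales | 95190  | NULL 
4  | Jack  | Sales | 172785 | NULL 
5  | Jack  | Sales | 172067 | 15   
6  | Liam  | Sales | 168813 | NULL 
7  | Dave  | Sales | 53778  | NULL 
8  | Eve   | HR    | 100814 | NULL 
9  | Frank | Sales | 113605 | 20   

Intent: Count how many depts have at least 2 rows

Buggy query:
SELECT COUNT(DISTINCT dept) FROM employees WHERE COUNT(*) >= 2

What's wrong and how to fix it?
Bug: COUNT(*) cannot appear in WHERE; the per-group count doesn't exist yet

Fix: Use a subquery that GROUPs and filters with HAVING, then count its rows

Corrected query:
SELECT COUNT(*) FROM (SELECT dept FROM employees GROUP BY dept HAVING COUNT(*) >= 2)

Result:
COUNT(*)
--------
2       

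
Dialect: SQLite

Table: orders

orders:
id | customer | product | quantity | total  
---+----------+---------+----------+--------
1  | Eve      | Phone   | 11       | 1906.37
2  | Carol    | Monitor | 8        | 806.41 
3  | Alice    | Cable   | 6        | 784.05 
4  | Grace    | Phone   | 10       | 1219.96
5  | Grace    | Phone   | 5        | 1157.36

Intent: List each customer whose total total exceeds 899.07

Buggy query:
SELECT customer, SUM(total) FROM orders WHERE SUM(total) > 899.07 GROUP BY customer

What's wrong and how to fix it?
Bug: SUM(total) is an aggregate, but WHERE filters rows before aggregation

Fix: Use HAVING (which filters groups after aggregation) instead of WHERE

Corrected query:
SELECT customer, SUM(total) FROM orders GROUP BY customer HAVING SUM(total) > 899.07

Result:
customer | SUM(total)
---------+-----------
Eve      | 1906.37   
Grace    | 2377.32   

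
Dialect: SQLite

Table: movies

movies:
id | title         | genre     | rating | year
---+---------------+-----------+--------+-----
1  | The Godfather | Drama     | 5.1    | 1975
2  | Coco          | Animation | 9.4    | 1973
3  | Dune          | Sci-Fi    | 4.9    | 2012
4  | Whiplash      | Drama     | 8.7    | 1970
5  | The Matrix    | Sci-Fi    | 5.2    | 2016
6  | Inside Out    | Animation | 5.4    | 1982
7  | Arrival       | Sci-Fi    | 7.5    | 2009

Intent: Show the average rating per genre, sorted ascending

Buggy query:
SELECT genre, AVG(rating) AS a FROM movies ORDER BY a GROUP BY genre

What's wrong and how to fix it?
Bug: GROUP BY must precede ORDER BY

Fix: Move ORDER BY to the end, after GROUP BY

Corrected query:
SELECT genre, AVG(rating) AS a FROM movies GROUP BY genre ORDER BY a

Result:
genre     | a       
----------+---------
Sci-Fi    | 5.866667
Drama     | 6.9     
Animation | 7.4     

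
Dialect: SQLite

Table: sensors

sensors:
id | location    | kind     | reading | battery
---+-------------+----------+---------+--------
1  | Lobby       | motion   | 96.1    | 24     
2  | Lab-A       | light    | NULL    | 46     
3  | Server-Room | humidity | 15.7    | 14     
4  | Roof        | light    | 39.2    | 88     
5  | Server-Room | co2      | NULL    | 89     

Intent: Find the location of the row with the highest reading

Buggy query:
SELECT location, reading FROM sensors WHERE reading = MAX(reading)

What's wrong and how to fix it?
Bug: MAX(reading) is an aggregate and cannot be used directly in WHERE

Fix: Wrap MAX in a scalar subquery so WHERE compares against a single value

Corrected query:
SELECT location, reading FROM sensors WHERE reading = (SELECT MAX(reading) FROM sensors)

Result:
location | reading
---------+--------
Lobby    | 96.1   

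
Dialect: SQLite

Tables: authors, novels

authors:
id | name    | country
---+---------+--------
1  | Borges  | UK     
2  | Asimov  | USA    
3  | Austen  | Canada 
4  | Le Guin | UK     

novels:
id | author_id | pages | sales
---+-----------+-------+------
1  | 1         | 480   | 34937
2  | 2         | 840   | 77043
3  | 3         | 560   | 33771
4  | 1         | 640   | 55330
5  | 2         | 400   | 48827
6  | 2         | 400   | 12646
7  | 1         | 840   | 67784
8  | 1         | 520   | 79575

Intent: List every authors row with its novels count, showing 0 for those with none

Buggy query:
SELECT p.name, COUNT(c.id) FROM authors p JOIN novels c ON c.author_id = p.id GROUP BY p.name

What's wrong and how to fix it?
Bug: INNER JOIN drops authors rows that have no matching novels rows

Fix: Use LEFT JOIN so parents without children still appear (COUNT(c.id) gives 0)

Corrected query:
SELECT p.name, COUNT(c.id) FROM authors p LEFT JOIN novels c ON c.author_id = p.id GROUP BY p.name

Result:
name    | COUNT(c.id)
--------+------------
Asimov  | 3          
Austen  | 1          
Borges  | 4          
Le Guin | 0          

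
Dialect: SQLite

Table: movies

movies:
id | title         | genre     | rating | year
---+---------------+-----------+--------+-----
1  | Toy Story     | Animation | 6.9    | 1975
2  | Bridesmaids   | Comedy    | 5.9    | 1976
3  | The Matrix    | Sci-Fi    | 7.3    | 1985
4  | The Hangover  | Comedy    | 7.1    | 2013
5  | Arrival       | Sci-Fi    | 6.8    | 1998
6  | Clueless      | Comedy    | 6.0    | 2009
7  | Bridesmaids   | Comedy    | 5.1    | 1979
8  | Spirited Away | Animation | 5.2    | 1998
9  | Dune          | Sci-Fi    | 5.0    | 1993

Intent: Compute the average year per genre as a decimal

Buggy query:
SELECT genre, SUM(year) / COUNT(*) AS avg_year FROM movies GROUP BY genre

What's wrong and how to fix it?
Bug: Both operands are integers, so '/' performs integer division and truncates

Fix: Multiply by 1.0 (or CAST to REAL) to force floating-point division

Corrected query:
SELECT genre, SUM(year) * 1.0 / COUNT(*) AS avg_year FROM movies GROUP BY genre

Result:
genre     | avg_year
----------+---------
Animation | 1986.5  
Comedy    | 1994.25 
Sci-Fi    | 1992    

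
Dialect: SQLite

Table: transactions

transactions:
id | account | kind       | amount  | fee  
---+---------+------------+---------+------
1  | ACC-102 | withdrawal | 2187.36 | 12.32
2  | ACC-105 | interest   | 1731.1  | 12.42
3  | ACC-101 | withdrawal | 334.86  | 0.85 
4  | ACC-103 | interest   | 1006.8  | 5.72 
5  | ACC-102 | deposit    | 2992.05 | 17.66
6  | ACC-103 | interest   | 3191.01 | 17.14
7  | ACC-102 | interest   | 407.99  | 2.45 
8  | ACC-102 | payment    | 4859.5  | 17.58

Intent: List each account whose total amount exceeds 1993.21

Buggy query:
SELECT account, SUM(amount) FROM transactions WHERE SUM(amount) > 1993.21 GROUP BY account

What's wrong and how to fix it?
Bug: SUM(amount) is an aggregate, but WHERE filters rows before aggregation

Fix: Use HAVING (which filters groups after aggregation) instead of WHERE

Corrected query:
SELECT account, SUM(amount) FROM transactions GROUP BY account HAVING SUM(amount) > 1993.21

Result:
account | SUM(amount)
--------+------------
ACC-102 | 10446.9    
ACC-103 | 4197.81    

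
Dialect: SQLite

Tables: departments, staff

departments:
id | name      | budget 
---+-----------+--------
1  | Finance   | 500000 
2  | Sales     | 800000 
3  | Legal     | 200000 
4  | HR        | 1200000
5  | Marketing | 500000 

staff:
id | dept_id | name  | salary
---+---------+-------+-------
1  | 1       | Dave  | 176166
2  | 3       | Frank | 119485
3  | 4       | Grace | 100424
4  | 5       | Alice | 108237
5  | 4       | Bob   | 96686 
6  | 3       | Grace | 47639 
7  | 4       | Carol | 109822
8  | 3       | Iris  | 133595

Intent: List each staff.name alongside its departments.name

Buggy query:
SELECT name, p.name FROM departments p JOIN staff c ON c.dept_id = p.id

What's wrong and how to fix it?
Bug: 'name' exists in both joined tables, so the database can't tell which one is meant

Fix: Prefix ambiguous columns with the table alias

Corrected query:
SELECT c.name, p.name FROM departments p JOIN staff c ON c.dept_id = p.id

Result:
name  | name     
------+----------
Dave  | Finance  
Frank | Legal    
Grace | HR       
Alice | Marketing
Bob   | HR       
Grace | Legal    
Carol | HR       
Iris  | Legal    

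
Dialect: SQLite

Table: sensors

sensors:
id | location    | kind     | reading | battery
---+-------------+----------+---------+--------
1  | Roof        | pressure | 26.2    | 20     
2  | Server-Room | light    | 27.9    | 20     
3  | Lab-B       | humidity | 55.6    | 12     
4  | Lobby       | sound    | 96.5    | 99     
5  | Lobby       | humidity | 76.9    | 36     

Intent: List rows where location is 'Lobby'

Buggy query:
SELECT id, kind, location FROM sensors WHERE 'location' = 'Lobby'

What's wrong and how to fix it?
Bug: 'location' in single quotes is a string literal, not the column; the comparison is literal-vs-literal and never true

Fix: Remove the quotes around the column name (or use double quotes for an identifier)

Corrected query:
SELECT id, kind, location FROM sensors WHERE location = 'Lobby'

Result:
id | kind     | location
---+----------+---------
4  | sound    | Lobby   
5  | humidity | Lobby   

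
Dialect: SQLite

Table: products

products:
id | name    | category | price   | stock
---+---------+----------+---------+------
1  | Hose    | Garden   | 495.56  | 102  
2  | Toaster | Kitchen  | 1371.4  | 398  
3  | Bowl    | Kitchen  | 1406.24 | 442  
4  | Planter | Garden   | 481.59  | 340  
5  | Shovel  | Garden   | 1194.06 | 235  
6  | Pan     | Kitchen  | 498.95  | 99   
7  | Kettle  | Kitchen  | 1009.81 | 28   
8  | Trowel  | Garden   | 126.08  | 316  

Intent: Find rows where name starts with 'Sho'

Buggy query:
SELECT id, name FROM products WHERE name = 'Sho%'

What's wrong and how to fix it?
Bug: '=' compares the literal string including the % character; pattern matching needs LIKE

Fix: Replace '=' with LIKE so 'Sho%' is treated as a pattern

Corrected query:
SELECT id, name FROM products WHERE name LIKE 'Sho%'

Result:
id | name  
---+-------
5  | Shovel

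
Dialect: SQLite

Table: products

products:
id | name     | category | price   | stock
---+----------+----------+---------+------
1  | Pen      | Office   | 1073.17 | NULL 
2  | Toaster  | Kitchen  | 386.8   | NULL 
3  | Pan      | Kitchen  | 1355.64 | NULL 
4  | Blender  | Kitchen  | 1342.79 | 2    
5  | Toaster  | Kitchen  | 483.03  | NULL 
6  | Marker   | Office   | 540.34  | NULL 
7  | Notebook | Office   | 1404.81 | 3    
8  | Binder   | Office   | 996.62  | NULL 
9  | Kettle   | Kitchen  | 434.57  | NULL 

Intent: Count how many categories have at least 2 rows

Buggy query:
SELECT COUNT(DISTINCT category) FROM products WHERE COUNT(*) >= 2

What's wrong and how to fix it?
Bug: WHERE filters individual rows, not groups, so a group-level COUNT is invalid there

Fix: Use a subquery that GROUPs and filters with HAVING, then count its rows

Corrected query:
SELECT COUNT(*) FROM (SELECT category FROM products GROUP BY category HAVING COUNT(*) >= 2)

Result:
COUNT(*)
--------
2       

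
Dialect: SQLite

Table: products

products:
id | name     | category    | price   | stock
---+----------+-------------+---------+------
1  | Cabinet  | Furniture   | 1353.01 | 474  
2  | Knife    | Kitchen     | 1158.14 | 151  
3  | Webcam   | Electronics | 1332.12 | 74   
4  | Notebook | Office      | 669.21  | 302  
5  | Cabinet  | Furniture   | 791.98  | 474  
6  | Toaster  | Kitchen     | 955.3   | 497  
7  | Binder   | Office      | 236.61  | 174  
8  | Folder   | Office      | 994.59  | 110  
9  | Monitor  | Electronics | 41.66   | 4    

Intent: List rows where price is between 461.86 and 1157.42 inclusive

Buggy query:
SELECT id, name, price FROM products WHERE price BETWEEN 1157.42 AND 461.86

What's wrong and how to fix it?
Bug: BETWEEN expects the lower bound first; with 1157.42 AND 461.86 the range is empty

Fix: Write BETWEEN 461.86 AND 1157.42

Corrected query:
SELECT id, name, price FROM products WHERE price BETWEEN 461.86 AND 1157.42

Result:
id | name     | price 
---+----------+-------
4  | Notebook | 669.21
5  | Cabinet  | 791.98
6  | Toaster  | 955.3 
8  | Folder   | 994.59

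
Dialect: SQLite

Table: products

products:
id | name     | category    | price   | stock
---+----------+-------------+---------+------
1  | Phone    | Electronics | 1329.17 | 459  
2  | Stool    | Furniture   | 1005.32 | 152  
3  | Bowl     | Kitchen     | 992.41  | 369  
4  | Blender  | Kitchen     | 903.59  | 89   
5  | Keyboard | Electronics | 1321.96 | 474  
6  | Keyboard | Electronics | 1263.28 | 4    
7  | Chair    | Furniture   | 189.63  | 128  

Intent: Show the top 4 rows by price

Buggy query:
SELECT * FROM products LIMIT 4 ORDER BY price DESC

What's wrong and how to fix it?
Bug: ORDER BY cannot follow LIMIT; LIMIT is the final clause

Fix: Swap the clauses: ORDER BY first, then LIMIT

Corrected query:
SELECT * FROM products ORDER BY price DESC LIMIT 4

Result:
id | name     | category    | price   | stock
---+----------+-------------+---------+------
1  | Phone    | Electronics | 1329.17 | 459  
5  | Keyboard | Electronics | 1321.96 | 474  
6  | Keyboard | Electronics | 1263.28 | 4    
2  | Stool    | Furniture   | 1005.32 | 152  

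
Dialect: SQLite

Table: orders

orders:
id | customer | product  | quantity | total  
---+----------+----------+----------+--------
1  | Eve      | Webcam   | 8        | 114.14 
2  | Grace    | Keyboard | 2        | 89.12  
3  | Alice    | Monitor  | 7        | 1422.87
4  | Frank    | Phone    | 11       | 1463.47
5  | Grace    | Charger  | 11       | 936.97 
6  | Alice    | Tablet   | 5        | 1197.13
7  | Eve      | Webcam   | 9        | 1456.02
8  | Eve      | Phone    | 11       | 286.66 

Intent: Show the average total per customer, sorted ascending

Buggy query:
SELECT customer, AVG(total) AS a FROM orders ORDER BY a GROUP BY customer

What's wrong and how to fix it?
Bug: GROUP BY must precede ORDER BY

Fix: Reorder: SELECT … FROM … GROUP BY … ORDER BY …

Corrected query:
SELECT customer, AVG(total) AS a FROM orders GROUP BY customer ORDER BY a

Result:
customer | a      
---------+--------
Grace    | 513.045
Eve      | 618.94 
Alice    | 1310   
Frank    | 1463.47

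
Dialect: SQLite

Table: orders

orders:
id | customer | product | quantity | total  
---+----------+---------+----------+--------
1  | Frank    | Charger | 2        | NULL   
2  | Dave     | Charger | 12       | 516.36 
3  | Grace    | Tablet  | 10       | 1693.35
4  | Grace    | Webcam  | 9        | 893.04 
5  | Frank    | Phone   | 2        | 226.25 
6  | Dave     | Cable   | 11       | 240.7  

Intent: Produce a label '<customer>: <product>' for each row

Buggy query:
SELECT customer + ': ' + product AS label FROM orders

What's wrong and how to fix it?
Bug: '+' is numeric addition; on text columns SQLite converts them to 0 instead of concatenating

Fix: Replace + with || to concatenate text

Corrected query:
SELECT customer || ': ' || product AS label FROM orders

Result:
label         
--------------
Frank: Charger
Dave: Charger 
Grace: Tablet 
Grace: Webcam 
Frank: Phone  
Dave: Cable   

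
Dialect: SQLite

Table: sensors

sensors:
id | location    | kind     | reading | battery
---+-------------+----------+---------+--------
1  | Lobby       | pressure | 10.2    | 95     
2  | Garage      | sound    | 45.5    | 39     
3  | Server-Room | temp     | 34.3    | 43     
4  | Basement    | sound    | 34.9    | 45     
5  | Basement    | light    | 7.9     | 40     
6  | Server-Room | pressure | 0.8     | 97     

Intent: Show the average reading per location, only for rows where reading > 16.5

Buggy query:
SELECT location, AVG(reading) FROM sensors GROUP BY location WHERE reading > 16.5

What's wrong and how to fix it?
Bug: Row-level WHERE must come before GROUP BY in the clause order

Fix: Place WHERE between FROM and GROUP BY

Corrected query:
SELECT location, AVG(reading) FROM sensors WHERE reading > 16.5 GROUP BY location

Result:
location    | AVG(reading)
------------+-------------
Basement    | 34.9        
Garage      | 45.5        
Server-Room | 34.3        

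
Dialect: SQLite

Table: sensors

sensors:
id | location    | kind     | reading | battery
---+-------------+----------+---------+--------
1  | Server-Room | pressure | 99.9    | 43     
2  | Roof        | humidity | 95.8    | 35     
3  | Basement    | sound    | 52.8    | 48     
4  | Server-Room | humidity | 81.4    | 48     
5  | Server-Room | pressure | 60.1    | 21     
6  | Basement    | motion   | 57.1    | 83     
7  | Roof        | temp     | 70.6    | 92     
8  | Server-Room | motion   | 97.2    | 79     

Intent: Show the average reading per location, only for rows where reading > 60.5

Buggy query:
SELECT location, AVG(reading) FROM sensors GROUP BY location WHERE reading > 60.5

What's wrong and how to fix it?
Bug: WHERE cannot follow GROUP BY

Fix: Place WHERE between FROM and GROUP BY

Corrected query:
SELECT location, AVG(reading) FROM sensors WHERE reading > 60.5 GROUP BY location

Result:
location    | AVG(reading)
------------+-------------
Roof        | 83.2        
Server-Room | 92.833333   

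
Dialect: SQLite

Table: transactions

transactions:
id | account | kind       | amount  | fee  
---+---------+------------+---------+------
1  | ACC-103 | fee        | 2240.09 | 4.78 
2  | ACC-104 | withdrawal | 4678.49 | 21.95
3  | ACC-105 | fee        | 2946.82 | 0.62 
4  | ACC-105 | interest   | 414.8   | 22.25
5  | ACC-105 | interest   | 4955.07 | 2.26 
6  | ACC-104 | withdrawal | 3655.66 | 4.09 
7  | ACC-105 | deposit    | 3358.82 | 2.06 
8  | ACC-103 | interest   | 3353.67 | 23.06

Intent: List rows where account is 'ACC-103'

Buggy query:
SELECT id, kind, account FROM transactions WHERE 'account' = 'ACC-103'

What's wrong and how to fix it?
Bug: 'account' in single quotes is a string literal, not the column; the comparison is literal-vs-literal and never true

Fix: Remove the quotes around the column name (or use double quotes for an identifier)

Corrected query:
SELECT id, kind, account FROM transactions WHERE account = 'ACC-103'

Result:
id | kind     | account
---+----------+--------
1  | fee      | ACC-103
8  | interest | ACC-103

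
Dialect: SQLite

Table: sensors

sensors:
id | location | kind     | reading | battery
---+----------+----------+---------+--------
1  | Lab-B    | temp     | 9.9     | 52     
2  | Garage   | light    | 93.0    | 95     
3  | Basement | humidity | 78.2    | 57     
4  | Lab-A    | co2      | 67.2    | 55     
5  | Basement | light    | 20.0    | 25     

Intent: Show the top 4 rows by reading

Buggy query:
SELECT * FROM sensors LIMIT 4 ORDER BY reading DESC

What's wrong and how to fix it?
Bug: ORDER BY cannot follow LIMIT; LIMIT is the final clause

Fix: Swap the clauses: ORDER BY first, then LIMIT

Corrected query:
SELECT * FROM sensors ORDER BY reading DESC LIMIT 4

Result:
id | location | kind     | reading | battery
---+----------+----------+---------+--------
2  | Garage   | light    | 93      | 95     
3  | Basement | humidity | 78.2    | 57     
4  | Lab-A    | co2      | 67.2    | 55     
5  | Basement | light    | 20      | 25     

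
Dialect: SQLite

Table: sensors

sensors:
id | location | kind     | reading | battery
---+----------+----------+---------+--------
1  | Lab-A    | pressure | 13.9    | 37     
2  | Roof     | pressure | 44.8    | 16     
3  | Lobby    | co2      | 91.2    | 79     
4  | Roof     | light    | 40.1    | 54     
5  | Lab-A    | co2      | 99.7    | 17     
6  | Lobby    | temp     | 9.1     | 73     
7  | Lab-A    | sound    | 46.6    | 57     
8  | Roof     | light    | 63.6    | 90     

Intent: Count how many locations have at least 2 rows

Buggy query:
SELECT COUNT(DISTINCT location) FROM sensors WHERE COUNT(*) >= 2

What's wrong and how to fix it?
Bug: WHERE filters individual rows, not groups, so a group-level COUNT is invalid there

Fix: Use a subquery that GROUPs and filters with HAVING, then count its rows

Corrected query:
SELECT COUNT(*) FROM (SELECT location FROM sensors GROUP BY location HAVING COUNT(*) >= 2)

Result:
COUNT(*)
--------
3       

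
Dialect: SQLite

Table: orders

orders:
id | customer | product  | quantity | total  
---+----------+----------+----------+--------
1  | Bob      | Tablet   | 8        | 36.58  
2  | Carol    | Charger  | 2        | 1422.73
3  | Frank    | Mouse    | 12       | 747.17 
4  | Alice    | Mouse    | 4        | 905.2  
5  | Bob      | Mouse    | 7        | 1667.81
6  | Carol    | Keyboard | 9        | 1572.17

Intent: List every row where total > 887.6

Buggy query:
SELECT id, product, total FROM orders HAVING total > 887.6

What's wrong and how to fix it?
Bug: This is a non-aggregate query (no GROUP BY, no aggregates), so in SQLite the HAVING clause is invalid here; a row-level condition belongs in WHERE

Fix: Use WHERE for row-level filtering

Corrected query:
SELECT id, product, total FROM orders WHERE total > 887.6

Result:
id | product  | total  
---+----------+--------
2  | Charger  | 1422.73
4  | Mouse    | 905.2  
5  | Mouse    | 1667.81
6  | Keyboard | 1572.17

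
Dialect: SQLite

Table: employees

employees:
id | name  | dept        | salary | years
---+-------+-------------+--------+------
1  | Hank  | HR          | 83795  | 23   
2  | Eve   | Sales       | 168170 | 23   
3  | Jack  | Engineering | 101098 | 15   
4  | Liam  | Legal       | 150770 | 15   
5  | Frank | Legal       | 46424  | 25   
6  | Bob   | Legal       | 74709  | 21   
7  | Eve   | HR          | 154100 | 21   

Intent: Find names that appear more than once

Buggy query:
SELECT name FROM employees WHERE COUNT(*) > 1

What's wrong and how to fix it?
Bug: WHERE can't reference COUNT(*); aggregates are computed after WHERE

Fix: GROUP BY name, then filter groups with HAVING COUNT(*) > 1

Corrected query:
SELECT name FROM employees GROUP BY name HAVING COUNT(*) > 1

Result:
name
----
Eve 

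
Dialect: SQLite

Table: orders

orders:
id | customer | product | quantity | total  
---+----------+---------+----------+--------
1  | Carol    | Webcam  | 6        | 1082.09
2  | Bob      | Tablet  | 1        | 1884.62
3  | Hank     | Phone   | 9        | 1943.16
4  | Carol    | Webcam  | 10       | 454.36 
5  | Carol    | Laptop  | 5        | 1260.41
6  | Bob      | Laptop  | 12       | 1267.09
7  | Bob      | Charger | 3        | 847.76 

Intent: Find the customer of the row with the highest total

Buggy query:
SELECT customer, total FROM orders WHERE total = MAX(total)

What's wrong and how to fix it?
Bug: WHERE is evaluated per row; an aggregate over the whole table isn't defined there

Fix: Use a subquery: WHERE total = (SELECT MAX(total) FROM orders)

Corrected query:
SELECT customer, total FROM orders WHERE total = (SELECT MAX(total) FROM orders)

Result:
customer | total  
---------+--------
Hank     | 1943.16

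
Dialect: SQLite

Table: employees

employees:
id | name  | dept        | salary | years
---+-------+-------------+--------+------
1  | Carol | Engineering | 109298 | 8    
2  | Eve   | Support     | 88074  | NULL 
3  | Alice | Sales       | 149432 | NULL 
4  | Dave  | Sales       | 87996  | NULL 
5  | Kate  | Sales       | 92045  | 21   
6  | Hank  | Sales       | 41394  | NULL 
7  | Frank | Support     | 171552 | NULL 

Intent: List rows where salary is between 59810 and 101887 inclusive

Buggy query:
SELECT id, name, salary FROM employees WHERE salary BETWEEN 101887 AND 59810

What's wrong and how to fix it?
Bug: BETWEEN expects the lower bound first; with 101887 AND 59810 the range is empty

Fix: Swap the bounds so the smaller value comes first

Corrected query:
SELECT id, name, salary FROM employees WHERE salary BETWEEN 59810 AND 101887

Result:
id | name | salary
---+------+-------
2  | Eve  | 88074 
4  | Dave | 87996 
5  | Kate | 92045 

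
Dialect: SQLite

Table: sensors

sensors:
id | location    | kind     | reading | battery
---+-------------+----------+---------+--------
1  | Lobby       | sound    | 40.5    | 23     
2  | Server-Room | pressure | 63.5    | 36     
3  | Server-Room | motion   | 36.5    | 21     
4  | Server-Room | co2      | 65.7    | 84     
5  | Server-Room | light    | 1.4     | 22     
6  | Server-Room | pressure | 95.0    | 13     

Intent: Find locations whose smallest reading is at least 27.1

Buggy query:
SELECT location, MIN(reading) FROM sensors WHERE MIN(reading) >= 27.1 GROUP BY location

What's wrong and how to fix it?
Bug: Aggregates like MIN are computed per group after WHERE runs

Fix: Replace WHERE with HAVING after the GROUP BY

Corrected query:
SELECT location, MIN(reading) FROM sensors GROUP BY location HAVING MIN(reading) >= 27.1

Result:
location | MIN(reading)
---------+-------------
Lobby    | 40.5        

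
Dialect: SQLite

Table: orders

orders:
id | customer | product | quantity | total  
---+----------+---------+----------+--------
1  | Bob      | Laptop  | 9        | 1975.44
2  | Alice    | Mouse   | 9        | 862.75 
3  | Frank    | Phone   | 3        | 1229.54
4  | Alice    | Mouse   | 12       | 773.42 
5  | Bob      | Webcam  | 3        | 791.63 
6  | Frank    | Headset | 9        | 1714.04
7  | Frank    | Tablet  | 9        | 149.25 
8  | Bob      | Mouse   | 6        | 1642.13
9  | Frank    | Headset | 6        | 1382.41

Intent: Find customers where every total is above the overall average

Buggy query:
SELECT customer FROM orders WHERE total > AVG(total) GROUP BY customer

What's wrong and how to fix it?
Bug: AVG() is an aggregate; it can't sit directly in WHERE

Fix: Compute the overall average in a scalar subquery and compare each group's MIN against it in HAVING

Corrected query:
SELECT customer FROM orders GROUP BY customer HAVING MIN(total) > (SELECT AVG(total) FROM orders)

Result:
(no rows)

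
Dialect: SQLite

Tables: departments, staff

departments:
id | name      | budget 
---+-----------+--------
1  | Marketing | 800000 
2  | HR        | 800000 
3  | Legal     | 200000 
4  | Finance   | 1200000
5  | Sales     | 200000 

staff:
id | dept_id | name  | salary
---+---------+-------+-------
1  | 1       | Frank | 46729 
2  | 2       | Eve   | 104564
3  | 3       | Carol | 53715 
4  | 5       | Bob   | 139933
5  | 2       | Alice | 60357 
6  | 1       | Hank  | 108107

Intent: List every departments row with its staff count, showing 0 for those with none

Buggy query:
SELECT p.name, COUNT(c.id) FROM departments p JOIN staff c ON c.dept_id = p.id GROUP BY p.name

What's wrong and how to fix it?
Bug: INNER JOIN drops departments rows that have no matching staff rows

Fix: Switch to LEFT JOIN to retain unmatched parent rows

Corrected query:
SELECT p.name, COUNT(c.id) FROM departments p LEFT JOIN staff c ON c.dept_id = p.id GROUP BY p.name

Result:
name      | COUNT(c.id)
----------+------------
Finance   | 0          
HR        | 2          
Legal     | 1          
Marketing | 2          
Sales     | 1          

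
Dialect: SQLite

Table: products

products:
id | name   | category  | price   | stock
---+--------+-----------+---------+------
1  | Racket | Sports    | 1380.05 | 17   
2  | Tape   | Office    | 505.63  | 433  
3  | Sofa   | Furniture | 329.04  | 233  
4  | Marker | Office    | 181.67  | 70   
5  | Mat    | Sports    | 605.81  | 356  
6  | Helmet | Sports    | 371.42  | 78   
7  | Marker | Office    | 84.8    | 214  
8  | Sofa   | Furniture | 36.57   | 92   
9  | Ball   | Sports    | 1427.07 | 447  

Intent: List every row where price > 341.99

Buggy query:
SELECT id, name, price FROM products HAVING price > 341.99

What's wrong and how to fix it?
Bug: This is a non-aggregate query (no GROUP BY, no aggregates), so in SQLite the HAVING clause is invalid here; a row-level condition belongs in WHERE

Fix: Use WHERE for row-level filtering

Corrected query:
SELECT id, name, price FROM products WHERE price > 341.99

Result:
id | name   | price  
---+--------+--------
1  | Racket | 1380.05
2  | Tape   | 505.63 
5  | Mat    | 605.81 
6  | Helmet | 371.42 
9  | Ball   | 1427.07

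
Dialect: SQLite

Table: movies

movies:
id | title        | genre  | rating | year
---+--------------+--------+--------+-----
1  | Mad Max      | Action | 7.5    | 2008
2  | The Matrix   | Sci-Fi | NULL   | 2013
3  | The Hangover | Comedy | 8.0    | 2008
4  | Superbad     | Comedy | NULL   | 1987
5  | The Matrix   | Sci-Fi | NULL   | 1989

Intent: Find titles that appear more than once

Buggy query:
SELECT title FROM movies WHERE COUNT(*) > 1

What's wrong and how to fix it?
Bug: WHERE can't reference COUNT(*); aggregates are computed after WHERE

Fix: GROUP BY title, then filter groups with HAVING COUNT(*) > 1

Corrected query:
SELECT title FROM movies GROUP BY title HAVING COUNT(*) > 1

Result:
title     
----------
The Matrix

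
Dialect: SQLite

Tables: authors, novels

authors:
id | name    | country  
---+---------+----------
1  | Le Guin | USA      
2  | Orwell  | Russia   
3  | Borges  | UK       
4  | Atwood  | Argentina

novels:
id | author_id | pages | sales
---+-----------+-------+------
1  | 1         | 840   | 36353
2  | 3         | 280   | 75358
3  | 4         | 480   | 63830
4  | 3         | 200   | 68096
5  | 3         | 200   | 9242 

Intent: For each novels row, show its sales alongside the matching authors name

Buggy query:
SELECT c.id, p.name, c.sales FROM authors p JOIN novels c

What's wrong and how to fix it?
Bug: Missing join condition: each novels row is matched to all authors rows instead of just its own

Fix: Add ON c.author_id = p.id to the JOIN

Corrected query:
SELECT c.id, p.name, c.sales FROM authors p JOIN novels c ON c.author_id = p.id

Result:
id | name    | sales
---+---------+------
1  | Le Guin | 36353
2  | Borges  | 75358
3  | Atwood  | 63830
4  | Borges  | 68096
5  | Borges  | 9242 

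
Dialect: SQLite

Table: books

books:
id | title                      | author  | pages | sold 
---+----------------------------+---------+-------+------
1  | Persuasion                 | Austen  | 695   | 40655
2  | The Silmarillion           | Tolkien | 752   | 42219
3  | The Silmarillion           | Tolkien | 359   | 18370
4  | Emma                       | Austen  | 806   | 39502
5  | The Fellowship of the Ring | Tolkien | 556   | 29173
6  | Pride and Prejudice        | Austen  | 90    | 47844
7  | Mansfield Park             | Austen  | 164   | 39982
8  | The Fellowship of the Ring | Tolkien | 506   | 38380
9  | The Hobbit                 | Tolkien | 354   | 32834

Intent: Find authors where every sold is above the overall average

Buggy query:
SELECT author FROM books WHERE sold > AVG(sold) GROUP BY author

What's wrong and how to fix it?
Bug: AVG() is an aggregate; it can't sit directly in WHERE

Fix: Compute the overall average in a scalar subquery and compare each group's MIN against it in HAVING

Corrected query:
SELECT author FROM books GROUP BY author HAVING MIN(sold) > (SELECT AVG(sold) FROM books)

Result:
author
------
Austen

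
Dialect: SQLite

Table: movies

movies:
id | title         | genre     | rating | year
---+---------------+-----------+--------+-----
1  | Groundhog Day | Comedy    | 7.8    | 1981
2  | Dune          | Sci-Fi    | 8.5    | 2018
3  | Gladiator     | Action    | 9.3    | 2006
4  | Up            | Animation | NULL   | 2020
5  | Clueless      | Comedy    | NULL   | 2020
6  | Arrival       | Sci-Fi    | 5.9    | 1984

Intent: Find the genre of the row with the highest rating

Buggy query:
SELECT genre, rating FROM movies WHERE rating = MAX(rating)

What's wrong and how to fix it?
Bug: MAX(rating) is an aggregate and cannot be used directly in WHERE

Fix: Use a subquery: WHERE rating = (SELECT MAX(rating) FROM movies)

Corrected query:
SELECT genre, rating FROM movies WHERE rating = (SELECT MAX(rating) FROM movies)

Result:
genre  | rating
-------+-------
Action | 9.3   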